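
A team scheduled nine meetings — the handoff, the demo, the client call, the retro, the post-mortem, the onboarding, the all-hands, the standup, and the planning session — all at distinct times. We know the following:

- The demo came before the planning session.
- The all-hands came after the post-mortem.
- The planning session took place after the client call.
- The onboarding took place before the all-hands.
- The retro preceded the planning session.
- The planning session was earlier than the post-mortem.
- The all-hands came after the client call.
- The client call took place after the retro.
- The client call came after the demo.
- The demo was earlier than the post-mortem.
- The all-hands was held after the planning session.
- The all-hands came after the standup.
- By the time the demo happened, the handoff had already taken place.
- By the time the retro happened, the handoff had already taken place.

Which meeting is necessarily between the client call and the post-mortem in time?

the planning session

Tracing the constraints gives the client call → the planning session → the post-mortem, so the planning session sits after the client call and before the post-mortem.
No other meeting is forced both after the client call and before the post-mortem.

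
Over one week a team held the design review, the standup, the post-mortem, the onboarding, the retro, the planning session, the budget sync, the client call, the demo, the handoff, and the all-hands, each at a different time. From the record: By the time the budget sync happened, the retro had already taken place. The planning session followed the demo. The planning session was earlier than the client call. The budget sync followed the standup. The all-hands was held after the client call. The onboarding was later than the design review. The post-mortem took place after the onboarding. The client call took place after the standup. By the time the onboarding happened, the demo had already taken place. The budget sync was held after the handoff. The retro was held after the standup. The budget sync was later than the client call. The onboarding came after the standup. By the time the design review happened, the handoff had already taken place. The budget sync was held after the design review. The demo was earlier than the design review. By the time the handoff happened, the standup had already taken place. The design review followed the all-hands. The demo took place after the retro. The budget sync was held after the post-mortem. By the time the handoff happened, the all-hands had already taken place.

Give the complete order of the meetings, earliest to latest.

The constraints fix every adjacent pair, so only one ordering works:
the standup → the retro → the demo → the planning session → the client call → the all-hands → the handoff → the design review → the onboarding → the post-mortem → the budget sync.

the standup, the retro, the demo, the planning session, the client call, the all-hands, the handoff, the design review, the onboarding, the post-mortem, the budget sync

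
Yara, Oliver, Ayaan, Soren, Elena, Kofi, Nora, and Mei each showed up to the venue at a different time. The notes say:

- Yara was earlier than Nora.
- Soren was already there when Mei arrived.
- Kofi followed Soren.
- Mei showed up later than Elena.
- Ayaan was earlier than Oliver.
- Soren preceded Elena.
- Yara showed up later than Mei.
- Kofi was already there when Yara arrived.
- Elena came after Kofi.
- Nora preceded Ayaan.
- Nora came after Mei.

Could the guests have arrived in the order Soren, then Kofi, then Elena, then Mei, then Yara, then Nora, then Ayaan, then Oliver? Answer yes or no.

yes

Check each stated constraint against the proposed order — e.g. Soren is ahead of Mei; Kofi is ahead of Yara. Every pair is in the required order; nothing is violated.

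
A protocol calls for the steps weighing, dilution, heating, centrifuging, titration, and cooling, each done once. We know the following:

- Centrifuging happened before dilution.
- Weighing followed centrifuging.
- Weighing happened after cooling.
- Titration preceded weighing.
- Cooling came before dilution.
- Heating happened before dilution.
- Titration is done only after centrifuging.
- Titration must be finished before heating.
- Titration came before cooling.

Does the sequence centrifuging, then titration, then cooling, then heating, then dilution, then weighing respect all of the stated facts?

yes

Check each stated constraint against the proposed order — e.g. titration is ahead of weighing; centrifuging is ahead of weighing. Every pair is in the required order; nothing is violated.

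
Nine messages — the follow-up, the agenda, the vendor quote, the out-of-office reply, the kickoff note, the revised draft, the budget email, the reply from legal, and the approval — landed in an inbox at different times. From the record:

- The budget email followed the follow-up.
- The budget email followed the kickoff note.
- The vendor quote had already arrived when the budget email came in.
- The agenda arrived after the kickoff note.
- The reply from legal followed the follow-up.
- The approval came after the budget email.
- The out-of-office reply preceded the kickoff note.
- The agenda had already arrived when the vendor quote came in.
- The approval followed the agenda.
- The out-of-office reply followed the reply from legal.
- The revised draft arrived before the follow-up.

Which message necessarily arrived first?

the revised draft

The revised draft has a chain of constraints placing it before every other message, so the revised draft must be first.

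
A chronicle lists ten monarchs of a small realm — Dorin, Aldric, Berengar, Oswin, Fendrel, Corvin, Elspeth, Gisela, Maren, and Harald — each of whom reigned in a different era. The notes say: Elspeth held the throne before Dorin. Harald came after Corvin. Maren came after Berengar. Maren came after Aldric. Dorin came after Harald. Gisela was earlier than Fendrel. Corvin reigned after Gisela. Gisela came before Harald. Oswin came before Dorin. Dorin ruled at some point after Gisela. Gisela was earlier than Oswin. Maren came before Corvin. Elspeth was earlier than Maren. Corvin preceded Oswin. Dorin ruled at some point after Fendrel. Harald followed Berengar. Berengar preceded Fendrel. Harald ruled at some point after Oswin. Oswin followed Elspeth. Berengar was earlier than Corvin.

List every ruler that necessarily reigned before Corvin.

Directly stated before Corvin: Berengar, Gisela, and Maren.
Aldric reaches Corvin via Aldric → Maren → Corvin.
Elspeth reaches Corvin via Elspeth → Maren → Corvin.
No chain forces Fendrel (or any of the others) ahead of Corvin.

Aldric, Berengar, Elspeth, Gisela, Maren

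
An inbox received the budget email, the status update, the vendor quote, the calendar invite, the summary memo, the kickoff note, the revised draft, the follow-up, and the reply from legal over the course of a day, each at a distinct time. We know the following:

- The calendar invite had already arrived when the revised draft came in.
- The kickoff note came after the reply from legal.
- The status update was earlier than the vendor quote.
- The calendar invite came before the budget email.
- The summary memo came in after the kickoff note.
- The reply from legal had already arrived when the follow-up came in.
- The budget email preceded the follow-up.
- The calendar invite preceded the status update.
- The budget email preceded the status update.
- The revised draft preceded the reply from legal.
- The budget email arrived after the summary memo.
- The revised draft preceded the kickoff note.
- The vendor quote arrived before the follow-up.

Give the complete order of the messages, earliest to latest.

The constraints fix every adjacent pair, so only one ordering works:
the calendar invite → the revised draft → the reply from legal → the kickoff note → the summary memo → the budget email → the status update → the vendor quote → the follow-up.

the calendar invite, the revised draft, the reply from legal, the kickoff note, the summary memo, the budget email, the status update, the vendor quote, the follow-up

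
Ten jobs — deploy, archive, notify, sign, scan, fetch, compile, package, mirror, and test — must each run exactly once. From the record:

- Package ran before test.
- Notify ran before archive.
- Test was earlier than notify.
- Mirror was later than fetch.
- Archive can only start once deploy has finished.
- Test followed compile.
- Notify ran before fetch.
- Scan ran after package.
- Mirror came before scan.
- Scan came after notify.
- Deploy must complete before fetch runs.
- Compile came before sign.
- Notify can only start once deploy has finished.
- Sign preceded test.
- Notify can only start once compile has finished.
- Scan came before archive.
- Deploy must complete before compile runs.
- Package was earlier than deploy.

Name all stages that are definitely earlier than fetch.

compile, deploy, notify, package, sign, test

Directly stated before fetch: deploy and notify.
Compile reaches fetch via compile → notify → fetch.
Package reaches fetch via package → deploy → fetch.
Sign reaches fetch via sign → test → notify → fetch.
Likewise test reaches fetch by chaining the stated constraints.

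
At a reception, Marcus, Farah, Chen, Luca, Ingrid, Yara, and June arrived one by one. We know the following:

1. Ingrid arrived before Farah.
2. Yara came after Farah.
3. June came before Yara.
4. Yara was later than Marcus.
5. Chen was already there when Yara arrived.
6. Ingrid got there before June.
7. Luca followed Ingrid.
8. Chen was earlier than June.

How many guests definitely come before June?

2

Directly stated before June: Chen and Ingrid.
No chain forces Farah (or any of the others) ahead of June.
That's Chen and Ingrid — 2 in all.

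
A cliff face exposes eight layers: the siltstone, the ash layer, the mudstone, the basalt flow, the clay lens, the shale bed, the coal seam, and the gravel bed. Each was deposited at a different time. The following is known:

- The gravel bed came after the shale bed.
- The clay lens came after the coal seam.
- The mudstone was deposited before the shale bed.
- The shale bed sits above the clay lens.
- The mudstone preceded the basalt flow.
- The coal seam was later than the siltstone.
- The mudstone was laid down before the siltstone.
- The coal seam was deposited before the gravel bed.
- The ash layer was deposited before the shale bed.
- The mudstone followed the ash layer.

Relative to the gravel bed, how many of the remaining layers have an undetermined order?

1

Forced before the gravel bed: the ash layer, the clay lens, the coal seam, the mudstone, the shale bed, and the siltstone.
That leaves the basalt flow with no forced order relative to the gravel bed — 1.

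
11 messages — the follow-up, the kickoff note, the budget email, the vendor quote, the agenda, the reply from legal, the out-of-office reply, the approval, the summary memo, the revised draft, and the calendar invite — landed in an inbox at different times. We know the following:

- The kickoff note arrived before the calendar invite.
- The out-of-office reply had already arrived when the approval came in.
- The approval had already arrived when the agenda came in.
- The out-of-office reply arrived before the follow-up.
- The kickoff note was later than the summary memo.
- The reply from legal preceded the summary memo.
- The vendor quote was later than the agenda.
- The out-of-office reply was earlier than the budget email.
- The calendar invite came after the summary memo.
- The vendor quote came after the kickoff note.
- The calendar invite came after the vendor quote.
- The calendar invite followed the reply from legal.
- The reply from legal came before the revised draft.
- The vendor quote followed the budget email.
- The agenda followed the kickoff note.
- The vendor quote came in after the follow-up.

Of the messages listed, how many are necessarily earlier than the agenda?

Directly stated before the agenda: the approval and the kickoff note.
The out-of-office reply reaches the agenda via the out-of-office reply → the approval → the agenda.
The reply from legal reaches the agenda via the reply from legal → the summary memo → the kickoff note → the agenda.
The summary memo reaches the agenda via the summary memo → the kickoff note → the agenda.
No chain forces the revised draft (or any of the others) ahead of the agenda.
That's the approval, the kickoff note, the out-of-office reply, the reply from legal, and the summary memo — 5 in all.

5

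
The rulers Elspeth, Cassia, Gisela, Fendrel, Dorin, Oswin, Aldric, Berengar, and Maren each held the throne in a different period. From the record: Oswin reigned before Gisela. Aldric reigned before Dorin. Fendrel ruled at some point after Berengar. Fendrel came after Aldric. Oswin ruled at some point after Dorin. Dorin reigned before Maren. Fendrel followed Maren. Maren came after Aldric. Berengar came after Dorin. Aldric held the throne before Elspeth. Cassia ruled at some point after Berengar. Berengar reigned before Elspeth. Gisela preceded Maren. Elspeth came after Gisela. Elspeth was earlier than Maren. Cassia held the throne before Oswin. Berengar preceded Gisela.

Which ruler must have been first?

Aldric has a chain of constraints placing them before every other ruler, so Aldric must be first.

Aldric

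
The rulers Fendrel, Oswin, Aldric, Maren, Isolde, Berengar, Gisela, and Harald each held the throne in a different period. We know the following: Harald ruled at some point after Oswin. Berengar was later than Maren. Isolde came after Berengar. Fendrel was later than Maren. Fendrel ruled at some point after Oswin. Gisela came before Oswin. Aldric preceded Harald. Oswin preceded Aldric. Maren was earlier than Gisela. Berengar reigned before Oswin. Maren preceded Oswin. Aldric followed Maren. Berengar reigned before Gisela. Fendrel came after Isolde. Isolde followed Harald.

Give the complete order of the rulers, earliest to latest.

The constraints fix every adjacent pair, so only one ordering works:
Maren → Berengar → Gisela → Oswin → Aldric → Harald → Isolde → Fendrel.

Maren, Berengar, Gisela, Oswin, Aldric, Harald, Isolde, Fendrel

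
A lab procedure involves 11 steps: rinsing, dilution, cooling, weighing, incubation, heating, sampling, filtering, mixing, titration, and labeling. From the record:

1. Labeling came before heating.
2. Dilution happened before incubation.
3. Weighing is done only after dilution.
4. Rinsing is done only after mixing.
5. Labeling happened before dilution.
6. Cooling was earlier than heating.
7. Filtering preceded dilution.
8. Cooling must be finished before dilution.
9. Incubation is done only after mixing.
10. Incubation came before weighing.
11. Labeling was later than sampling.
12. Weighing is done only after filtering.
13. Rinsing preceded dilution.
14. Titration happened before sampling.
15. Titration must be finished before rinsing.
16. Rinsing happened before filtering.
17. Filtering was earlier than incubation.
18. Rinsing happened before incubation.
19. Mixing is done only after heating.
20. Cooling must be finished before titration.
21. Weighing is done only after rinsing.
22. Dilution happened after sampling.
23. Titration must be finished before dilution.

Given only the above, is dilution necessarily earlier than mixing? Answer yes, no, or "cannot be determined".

Tracing the constraints gives mixing → rinsing → dilution, so mixing must come before dilution.
That means dilution cannot be before mixing.

no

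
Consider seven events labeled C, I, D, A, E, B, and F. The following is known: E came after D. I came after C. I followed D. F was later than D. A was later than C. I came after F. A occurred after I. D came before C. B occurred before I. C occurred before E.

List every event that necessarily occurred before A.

Directly stated before A: C and I.
B reaches A via B → I → A.
D reaches A via D → C → A.
F reaches A via F → I → A.
No chain forces E ahead of A.

B, C, D, F, I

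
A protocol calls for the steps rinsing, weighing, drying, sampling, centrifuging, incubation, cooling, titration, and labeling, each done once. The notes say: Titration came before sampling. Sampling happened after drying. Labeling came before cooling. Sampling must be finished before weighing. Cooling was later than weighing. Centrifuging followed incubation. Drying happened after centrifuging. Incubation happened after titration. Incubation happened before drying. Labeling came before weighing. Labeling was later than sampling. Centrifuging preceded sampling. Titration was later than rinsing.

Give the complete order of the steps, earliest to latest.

rinsing, titration, incubation, centrifuging, drying, sampling, labeling, weighing, cooling

The constraints fix every adjacent pair, so only one ordering works:
rinsing → titration → incubation → centrifuging → drying → sampling → labeling → weighing → cooling.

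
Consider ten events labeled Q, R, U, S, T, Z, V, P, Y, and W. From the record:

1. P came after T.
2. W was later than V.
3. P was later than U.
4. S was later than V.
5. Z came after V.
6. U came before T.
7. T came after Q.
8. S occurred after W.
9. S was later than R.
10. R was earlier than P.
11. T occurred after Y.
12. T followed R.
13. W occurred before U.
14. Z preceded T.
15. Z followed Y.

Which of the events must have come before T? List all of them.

Directly stated before T: Q, R, U, Y, and Z.
V reaches T via V → Z → T.
W reaches T via W → U → T.

Q, R, U, V, W, Y, Z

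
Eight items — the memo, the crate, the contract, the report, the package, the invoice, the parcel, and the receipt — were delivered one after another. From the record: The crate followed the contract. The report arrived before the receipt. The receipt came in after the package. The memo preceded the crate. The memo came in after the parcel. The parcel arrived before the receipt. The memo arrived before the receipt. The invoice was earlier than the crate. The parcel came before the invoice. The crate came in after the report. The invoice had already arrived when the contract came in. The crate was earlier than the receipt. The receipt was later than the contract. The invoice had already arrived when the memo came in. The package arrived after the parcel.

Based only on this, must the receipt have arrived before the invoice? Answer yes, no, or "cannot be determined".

Tracing the constraints gives the invoice → the memo → the receipt, so the invoice must come before the receipt.
That means the receipt cannot be before the invoice.

no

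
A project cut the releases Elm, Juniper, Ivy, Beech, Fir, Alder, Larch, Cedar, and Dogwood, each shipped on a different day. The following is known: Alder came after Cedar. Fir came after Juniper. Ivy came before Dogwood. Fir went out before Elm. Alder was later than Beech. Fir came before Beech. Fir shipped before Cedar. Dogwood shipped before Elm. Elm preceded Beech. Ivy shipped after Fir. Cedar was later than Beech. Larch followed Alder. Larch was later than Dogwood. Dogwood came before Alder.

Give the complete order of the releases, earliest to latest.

The constraints fix every adjacent pair, so only one ordering works:
Juniper → Fir → Ivy → Dogwood → Elm → Beech → Cedar → Alder → Larch.

Juniper, Fir, Ivy, Dogwood, Elm, Beech, Cedar, Alder, Larch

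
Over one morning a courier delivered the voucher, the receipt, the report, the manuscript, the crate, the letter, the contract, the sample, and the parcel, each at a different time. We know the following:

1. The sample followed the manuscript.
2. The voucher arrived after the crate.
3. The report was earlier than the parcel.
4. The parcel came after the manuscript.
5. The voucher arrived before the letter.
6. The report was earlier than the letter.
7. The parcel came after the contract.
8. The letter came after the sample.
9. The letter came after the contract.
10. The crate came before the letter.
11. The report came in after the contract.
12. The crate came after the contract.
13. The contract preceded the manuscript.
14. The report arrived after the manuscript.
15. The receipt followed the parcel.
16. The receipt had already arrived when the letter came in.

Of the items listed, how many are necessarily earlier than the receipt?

Directly stated before the receipt: the parcel.
The contract reaches the receipt via the contract → the parcel → the receipt.
The manuscript reaches the receipt via the manuscript → the parcel → the receipt.
The report reaches the receipt via the report → the parcel → the receipt.
No chain forces the crate (or any of the others) ahead of the receipt.
That's the contract, the manuscript, the parcel, and the report — 4 in all.

4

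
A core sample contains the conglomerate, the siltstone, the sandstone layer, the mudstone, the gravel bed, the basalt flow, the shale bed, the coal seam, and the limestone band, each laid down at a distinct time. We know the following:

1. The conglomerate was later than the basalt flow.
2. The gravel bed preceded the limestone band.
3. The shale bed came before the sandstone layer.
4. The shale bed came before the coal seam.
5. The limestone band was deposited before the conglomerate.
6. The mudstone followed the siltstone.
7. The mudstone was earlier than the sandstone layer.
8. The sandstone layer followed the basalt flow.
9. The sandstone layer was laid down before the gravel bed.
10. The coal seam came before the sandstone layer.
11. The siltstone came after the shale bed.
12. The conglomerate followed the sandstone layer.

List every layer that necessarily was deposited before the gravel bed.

Directly stated before the gravel bed: the sandstone layer.
The basalt flow reaches the gravel bed via the basalt flow → the sandstone layer → the gravel bed.
The coal seam reaches the gravel bed via the coal seam → the sandstone layer → the gravel bed.
The mudstone reaches the gravel bed via the mudstone → the sandstone layer → the gravel bed.
Likewise the shale bed and the siltstone each reach the gravel bed by chaining the stated constraints.
No chain forces the limestone band (or any of the others) ahead of the gravel bed.

the basalt flow, the coal seam, the mudstone, the sandstone layer, the shale bed, the siltstone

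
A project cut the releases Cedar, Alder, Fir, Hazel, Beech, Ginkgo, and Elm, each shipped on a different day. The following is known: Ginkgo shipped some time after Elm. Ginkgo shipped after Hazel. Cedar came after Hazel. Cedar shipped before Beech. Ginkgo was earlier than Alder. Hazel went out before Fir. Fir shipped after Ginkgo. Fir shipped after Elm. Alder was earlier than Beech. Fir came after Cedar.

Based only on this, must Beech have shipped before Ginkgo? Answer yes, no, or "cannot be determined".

Tracing the constraints gives Ginkgo → Alder → Beech, so Ginkgo must come before Beech.
That means Beech cannot be before Ginkgo.

no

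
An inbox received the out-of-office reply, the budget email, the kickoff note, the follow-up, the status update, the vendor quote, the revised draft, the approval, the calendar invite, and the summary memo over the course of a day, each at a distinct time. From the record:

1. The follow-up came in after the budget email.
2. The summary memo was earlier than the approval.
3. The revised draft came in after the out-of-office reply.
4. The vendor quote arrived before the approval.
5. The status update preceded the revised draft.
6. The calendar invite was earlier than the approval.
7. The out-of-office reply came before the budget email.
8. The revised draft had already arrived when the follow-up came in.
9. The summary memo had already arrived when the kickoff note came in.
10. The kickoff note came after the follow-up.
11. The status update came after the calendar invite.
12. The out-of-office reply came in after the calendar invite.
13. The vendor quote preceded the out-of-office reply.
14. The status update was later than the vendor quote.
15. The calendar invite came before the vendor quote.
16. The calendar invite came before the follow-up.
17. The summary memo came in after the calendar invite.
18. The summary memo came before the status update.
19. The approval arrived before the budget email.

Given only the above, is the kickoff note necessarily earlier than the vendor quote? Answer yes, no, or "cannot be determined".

no

Tracing the constraints gives the vendor quote → the approval → the budget email → the follow-up → the kickoff note, so the vendor quote must come before the kickoff note.
That means the kickoff note cannot be before the vendor quote.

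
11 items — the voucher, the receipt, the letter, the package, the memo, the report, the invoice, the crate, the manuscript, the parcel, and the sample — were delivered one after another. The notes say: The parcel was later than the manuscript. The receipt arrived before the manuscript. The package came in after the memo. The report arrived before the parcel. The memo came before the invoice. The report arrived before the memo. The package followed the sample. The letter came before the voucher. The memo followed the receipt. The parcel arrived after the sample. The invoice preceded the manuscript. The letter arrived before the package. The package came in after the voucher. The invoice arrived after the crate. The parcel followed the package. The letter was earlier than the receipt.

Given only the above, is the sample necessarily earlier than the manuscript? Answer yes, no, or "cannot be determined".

No chain of stated constraints runs from the sample to the manuscript, and none runs from the manuscript to the sample either.
So the relative order of the sample and the manuscript is not fixed by the given facts.

cannot be determined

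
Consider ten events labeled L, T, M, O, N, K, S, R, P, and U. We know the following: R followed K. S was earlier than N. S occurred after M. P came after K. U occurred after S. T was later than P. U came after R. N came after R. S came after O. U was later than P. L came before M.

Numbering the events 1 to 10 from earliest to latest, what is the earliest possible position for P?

K must come before P — 1 forced predecessor.
Nothing else is forced ahead of P, so its earliest slot is position 1 + 1 = 2.

2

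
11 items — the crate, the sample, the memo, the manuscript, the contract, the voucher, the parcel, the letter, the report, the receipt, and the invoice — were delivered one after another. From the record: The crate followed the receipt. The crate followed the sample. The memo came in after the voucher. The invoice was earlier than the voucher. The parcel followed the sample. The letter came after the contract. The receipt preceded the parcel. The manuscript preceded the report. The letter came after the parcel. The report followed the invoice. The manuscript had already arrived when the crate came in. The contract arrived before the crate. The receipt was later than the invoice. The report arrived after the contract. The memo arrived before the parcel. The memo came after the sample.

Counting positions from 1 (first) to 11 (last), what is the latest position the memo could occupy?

The memo must come before the letter and the parcel — 2 items forced after it.
Everything else can be placed before the memo in some valid order, so the memo can sit as late as position 11 − 2 = 9.

9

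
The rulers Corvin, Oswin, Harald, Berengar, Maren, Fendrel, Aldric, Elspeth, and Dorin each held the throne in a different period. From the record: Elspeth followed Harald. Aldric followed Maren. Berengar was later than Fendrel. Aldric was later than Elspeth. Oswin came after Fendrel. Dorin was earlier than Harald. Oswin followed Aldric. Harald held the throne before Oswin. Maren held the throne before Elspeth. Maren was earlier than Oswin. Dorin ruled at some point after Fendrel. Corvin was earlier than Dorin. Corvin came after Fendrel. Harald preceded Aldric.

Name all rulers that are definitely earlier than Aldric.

Corvin, Dorin, Elspeth, Fendrel, Harald, Maren

Directly stated before Aldric: Elspeth, Harald, and Maren.
Corvin reaches Aldric via Corvin → Dorin → Harald → Aldric.
Dorin reaches Aldric via Dorin → Harald → Aldric.
Fendrel reaches Aldric via Fendrel → Dorin → Harald → Aldric.
No chain forces Oswin (or any of the others) ahead of Aldric.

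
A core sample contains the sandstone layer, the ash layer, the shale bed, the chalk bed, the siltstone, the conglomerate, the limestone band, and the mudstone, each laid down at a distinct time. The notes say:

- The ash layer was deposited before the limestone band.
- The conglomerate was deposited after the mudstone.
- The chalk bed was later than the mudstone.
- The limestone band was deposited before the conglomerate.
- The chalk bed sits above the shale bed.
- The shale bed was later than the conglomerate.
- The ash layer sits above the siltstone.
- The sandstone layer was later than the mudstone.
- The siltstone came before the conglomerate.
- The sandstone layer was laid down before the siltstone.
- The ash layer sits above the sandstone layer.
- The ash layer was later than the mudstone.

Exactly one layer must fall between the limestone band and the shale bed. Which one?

Tracing the constraints gives the limestone band → the conglomerate → the shale bed, so the conglomerate sits after the limestone band and before the shale bed.
No other layer is forced both after the limestone band and before the shale bed.

the conglomerate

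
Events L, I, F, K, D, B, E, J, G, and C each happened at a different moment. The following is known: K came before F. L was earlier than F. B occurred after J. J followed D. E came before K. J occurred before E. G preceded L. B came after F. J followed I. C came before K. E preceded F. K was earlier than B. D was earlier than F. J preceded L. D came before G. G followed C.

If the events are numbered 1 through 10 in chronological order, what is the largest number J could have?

5

J must come before B, E, F, K, and L — 5 events forced after it.
Everything else can be placed before J in some valid order, so J can sit as late as position 10 − 5 = 5.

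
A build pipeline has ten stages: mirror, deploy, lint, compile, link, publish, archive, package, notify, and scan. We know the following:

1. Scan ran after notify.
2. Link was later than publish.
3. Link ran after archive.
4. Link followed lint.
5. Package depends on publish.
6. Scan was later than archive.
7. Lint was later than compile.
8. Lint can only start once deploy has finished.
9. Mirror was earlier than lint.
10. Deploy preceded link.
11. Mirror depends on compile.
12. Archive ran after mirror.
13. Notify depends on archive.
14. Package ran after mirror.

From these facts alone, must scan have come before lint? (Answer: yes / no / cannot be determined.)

No chain of stated constraints runs from scan to lint, and none runs from lint to scan either.
So the relative order of scan and lint is not fixed by the given facts.

cannot be determined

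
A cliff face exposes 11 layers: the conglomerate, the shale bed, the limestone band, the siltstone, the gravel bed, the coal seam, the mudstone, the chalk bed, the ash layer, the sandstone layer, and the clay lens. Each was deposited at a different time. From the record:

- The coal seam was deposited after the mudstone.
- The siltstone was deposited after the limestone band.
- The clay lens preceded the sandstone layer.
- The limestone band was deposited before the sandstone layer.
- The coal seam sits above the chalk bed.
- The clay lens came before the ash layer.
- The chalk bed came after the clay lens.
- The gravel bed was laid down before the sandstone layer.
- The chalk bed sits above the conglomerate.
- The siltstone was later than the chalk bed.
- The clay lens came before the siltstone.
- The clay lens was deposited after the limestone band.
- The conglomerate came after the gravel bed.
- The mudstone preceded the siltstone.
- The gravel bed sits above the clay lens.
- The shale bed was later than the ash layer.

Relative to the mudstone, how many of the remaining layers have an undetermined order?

Forced after the mudstone: the coal seam and the siltstone.
That leaves the ash layer, the chalk bed, the clay lens, the conglomerate, the gravel bed, the limestone band, the sandstone layer, and the shale bed with no forced order relative to the mudstone — 8.

8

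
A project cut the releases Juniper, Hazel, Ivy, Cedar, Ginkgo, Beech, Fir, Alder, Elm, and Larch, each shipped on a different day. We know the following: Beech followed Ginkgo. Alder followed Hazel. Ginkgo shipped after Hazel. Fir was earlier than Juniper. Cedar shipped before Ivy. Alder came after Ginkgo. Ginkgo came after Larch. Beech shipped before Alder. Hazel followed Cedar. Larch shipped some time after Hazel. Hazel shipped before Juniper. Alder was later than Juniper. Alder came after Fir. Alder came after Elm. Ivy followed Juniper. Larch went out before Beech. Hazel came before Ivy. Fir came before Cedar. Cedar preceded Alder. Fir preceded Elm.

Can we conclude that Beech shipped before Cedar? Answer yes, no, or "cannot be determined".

no

Tracing the constraints gives Cedar → Hazel → Larch → Beech, so Cedar must come before Beech.
That means Beech cannot be before Cedar.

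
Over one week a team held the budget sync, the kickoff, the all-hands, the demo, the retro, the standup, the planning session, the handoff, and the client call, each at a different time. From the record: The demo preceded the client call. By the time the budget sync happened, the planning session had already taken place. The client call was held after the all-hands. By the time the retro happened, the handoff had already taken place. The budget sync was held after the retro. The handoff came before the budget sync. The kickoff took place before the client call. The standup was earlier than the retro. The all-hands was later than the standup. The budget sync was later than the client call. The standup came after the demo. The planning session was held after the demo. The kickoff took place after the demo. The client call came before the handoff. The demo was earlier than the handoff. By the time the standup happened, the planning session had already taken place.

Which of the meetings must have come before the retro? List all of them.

Directly stated before the retro: the handoff and the standup.
The all-hands reaches the retro via the all-hands → the client call → the handoff → the retro.
The client call reaches the retro via the client call → the handoff → the retro.
The demo reaches the retro via the demo → the standup → the retro.
Likewise the kickoff and the planning session each reach the retro by chaining the stated constraints.

the all-hands, the client call, the demo, the handoff, the kickoff, the planning session, the standup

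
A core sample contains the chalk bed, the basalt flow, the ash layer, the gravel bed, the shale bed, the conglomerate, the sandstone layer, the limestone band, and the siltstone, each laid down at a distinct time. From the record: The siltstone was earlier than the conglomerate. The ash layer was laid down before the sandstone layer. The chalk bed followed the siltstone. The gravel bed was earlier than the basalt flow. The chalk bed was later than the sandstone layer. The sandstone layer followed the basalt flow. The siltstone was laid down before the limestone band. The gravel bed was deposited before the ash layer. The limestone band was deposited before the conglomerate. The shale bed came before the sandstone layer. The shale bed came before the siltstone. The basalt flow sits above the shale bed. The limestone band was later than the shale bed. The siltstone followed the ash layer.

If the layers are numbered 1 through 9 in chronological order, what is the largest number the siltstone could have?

6

The siltstone must come before the chalk bed, the conglomerate, and the limestone band — 3 layers forced after it.
Everything else can be placed before the siltstone in some valid order, so the siltstone can sit as late as position 9 − 3 = 6.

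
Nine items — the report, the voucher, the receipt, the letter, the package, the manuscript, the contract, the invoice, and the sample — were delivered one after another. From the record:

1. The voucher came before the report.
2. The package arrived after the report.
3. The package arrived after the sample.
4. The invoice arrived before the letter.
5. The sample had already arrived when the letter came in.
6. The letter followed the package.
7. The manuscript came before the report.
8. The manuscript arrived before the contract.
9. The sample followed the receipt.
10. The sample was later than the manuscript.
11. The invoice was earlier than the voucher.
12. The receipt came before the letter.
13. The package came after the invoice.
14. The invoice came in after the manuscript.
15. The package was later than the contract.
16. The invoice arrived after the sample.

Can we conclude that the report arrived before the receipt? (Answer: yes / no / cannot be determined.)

no

Tracing the constraints gives the receipt → the sample → the invoice → the voucher → the report, so the receipt must come before the report.
That means the report cannot be before the receipt.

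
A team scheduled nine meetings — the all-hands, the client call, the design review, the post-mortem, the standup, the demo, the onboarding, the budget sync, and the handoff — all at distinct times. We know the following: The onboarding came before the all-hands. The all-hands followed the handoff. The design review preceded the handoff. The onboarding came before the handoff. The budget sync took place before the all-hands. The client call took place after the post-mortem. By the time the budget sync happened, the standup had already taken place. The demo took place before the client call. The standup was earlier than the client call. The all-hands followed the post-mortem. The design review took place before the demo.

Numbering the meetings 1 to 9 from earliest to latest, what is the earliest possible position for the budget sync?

The standup must come before the budget sync — 1 forced predecessor.
Nothing else is forced ahead of the budget sync, so its earliest slot is position 1 + 1 = 2.

2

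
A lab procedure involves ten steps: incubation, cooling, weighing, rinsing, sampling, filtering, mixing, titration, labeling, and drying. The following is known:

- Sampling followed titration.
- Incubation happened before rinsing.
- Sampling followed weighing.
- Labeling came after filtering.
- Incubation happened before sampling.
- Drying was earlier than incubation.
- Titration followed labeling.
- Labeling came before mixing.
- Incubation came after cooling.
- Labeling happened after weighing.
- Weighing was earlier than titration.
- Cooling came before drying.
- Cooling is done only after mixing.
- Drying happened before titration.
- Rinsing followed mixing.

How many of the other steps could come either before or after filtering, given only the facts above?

Forced after filtering: cooling, drying, incubation, labeling, mixing, rinsing, sampling, and titration.
That leaves weighing with no forced order relative to filtering — 1.

1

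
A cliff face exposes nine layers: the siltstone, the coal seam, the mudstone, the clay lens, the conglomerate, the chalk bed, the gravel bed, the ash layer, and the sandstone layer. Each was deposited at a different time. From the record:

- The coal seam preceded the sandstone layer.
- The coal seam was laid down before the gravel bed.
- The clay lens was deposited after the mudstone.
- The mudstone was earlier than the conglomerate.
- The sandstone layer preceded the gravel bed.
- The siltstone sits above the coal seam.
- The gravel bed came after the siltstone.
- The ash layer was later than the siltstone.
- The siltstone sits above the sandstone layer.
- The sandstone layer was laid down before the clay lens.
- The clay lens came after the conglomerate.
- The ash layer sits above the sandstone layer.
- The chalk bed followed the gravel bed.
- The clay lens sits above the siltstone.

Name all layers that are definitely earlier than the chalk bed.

Directly stated before the chalk bed: the gravel bed.
The coal seam reaches the chalk bed via the coal seam → the gravel bed → the chalk bed.
The sandstone layer reaches the chalk bed via the sandstone layer → the gravel bed → the chalk bed.
The siltstone reaches the chalk bed via the siltstone → the gravel bed → the chalk bed.
No chain forces the conglomerate (or any of the others) ahead of the chalk bed.

the coal seam, the gravel bed, the sandstone layer, the siltstone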